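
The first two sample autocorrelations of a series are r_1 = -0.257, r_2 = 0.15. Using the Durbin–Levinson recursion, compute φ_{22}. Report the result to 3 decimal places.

φ_{22} = (r_2 − r_1²) / (1 − r_1²)
r_1² = (-0.257)² = 0.066049
Numerator = 0.15 − 0.0660 = 0.0840; denominator = 1 − 0.0660 = 0.9340
φ_{22} = 0.0840 / 0.9340 = 0.090

0.090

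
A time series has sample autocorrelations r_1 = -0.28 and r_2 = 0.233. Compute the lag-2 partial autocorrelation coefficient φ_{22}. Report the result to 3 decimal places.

0.168

φ_{22} = (r_2 − r_1²) / (1 − r_1²)
r_1² = (-0.28)² = 0.0784
Numerator = 0.233 − 0.0784 = 0.1546; denominator = 1 − 0.0784 = 0.9216
φ_{22} = 0.1546 / 0.9216 = 0.168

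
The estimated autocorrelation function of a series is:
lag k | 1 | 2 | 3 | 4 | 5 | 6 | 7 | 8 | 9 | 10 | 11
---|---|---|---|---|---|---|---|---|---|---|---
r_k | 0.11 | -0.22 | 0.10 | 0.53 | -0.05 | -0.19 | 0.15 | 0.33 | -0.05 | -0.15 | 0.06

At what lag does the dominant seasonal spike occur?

The largest autocorrelation is r_4 = 0.53, with a weaker echo at lag 8 (0.33); the remaining lags stay at or below 0.15.
The dominant spike at lag 4 indicates a seasonal period of 4.

4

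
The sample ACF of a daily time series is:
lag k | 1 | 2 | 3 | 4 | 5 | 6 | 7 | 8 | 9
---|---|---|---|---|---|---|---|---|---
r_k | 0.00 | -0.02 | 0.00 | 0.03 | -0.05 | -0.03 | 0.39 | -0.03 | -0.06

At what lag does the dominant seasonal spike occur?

7

The largest autocorrelation is r_7 = 0.39; the remaining lags stay at or below 0.03.
The dominant spike at lag 7 indicates a seasonal period of 7.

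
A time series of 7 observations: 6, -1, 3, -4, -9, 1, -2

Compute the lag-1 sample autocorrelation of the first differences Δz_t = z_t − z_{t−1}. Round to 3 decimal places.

-0.422

First differences Δz: -7, 4, -7, -5, 10, -3
Mean of differences = -1.3333
Numerator Σ(Δz_t−Δz̄)(Δz_{t+1}−Δz̄) = -100.1111
Denominator Σ(Δz_t−Δz̄)² = 237.3333
r_1(Δz) = -100.1111 / 237.3333 = -0.422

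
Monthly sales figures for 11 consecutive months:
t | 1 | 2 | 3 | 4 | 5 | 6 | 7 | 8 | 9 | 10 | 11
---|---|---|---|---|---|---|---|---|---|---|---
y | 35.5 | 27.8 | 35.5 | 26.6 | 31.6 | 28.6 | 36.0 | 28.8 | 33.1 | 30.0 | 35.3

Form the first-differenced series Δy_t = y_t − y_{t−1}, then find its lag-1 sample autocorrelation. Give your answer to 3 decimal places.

-0.820

First differences Δy: -7.7, 7.7, -8.9, 5.0, -3.0, 7.4, -7.2, 4.3, -3.1, 5.3
Mean of differences = -0.0200
Numerator Σ(Δy_t−Δȳ)(Δy_{t+1}−Δȳ) = -323.4764
Denominator Σ(Δy_t−Δȳ)² = 394.5760
r_1(Δy) = -323.4764 / 394.5760 = -0.820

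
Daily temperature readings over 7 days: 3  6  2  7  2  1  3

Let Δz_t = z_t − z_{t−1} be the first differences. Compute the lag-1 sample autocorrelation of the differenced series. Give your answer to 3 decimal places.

First differences Δz: 3, -4, 5, -5, -1, 2
Mean of differences = 0.0000
Numerator Σ(Δz_t−Δz̄)(Δz_{t+1}−Δz̄) = -54.0000
Denominator Σ(Δz_t−Δz̄)² = 80.0000
r_1(Δz) = -54.0000 / 80.0000 = -0.675

-0.675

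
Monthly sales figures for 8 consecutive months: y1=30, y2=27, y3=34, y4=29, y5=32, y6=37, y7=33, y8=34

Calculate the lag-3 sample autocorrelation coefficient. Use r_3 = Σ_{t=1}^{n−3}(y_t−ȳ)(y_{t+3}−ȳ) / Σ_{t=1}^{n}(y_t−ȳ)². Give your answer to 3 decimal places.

0.181

Mean ȳ = (30 + 27 + 34 + 29 + 32 + 37 + 33 + 34)/8 = 32.0000
Deviations from mean: -2.0000, -5.0000, 2.0000, -3.0000, 0.0000, 5.0000, 1.0000, 2.0000
Σ(y_t−ȳ)(y_{t+3}−ȳ) = (6.0000) + (0.0000) + (10.0000) + (-3.0000) + (0.0000) = 13.0000
Denominator Σ(y_t−ȳ)² = 72.0000
r_3 = 13.0000 / 72.0000 = 0.181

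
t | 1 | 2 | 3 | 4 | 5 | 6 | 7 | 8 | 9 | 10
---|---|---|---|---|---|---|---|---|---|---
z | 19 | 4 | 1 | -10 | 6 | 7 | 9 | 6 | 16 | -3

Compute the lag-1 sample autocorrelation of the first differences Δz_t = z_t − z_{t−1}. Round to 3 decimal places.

First differences Δz: -15, -3, -11, 16, 1, 2, -3, 10, -19
Mean of differences = -2.4444
Numerator Σ(Δz_t−Δz̄)(Δz_{t+1}−Δz̄) = -282.6420
Denominator Σ(Δz_t−Δz̄)² = 1032.2222
r_1(Δz) = -282.6420 / 1032.2222 = -0.274

-0.274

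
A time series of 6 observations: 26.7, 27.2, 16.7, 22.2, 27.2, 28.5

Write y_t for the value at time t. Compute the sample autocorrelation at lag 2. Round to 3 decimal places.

Mean ȳ = (26.7 + 27.2 + 16.7 + 22.2 + 27.2 + 28.5)/6 = 24.7500
Deviations from mean: 1.9500, 2.4500, -8.0500, -2.5500, 2.4500, 3.7500
Numerator Σ_{t=1}^{4}(y_t−ȳ)(y_{t+2}−ȳ) = -51.2300
Denominator Σ(y_t−ȳ)² = 101.1750
r_2 = -51.2300 / 101.1750 = -0.506

-0.506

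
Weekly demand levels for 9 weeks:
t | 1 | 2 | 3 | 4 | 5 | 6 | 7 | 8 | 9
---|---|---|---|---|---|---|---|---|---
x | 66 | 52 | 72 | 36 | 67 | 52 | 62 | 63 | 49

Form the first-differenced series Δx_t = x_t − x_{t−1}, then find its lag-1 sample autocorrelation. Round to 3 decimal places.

First differences Δx: -14, 20, -36, 31, -15, 10, 1, -14
Mean of differences = -2.1250
Numerator Σ(Δx_t−Δx̄)(Δx_{t+1}−Δx̄) = -2716.1406
Denominator Σ(Δx_t−Δx̄)² = 3338.8750
r_1(Δx) = -2716.1406 / 3338.8750 = -0.813

-0.813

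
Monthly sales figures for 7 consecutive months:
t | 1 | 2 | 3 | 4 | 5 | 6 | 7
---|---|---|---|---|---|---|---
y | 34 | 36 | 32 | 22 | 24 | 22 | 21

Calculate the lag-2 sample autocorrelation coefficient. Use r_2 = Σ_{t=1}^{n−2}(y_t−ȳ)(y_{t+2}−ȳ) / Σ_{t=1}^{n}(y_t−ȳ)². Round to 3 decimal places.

Mean ȳ = (34 + 36 + 32 + 22 + 24 + 22 + 21)/7 = 27.2857
Σ(y_t−ȳ)(y_{t+2}−ȳ) = (31.6531) + (-46.0612) + (-15.4898) + (27.9388) + (20.6531) = 18.6939
Denominator Σ(y_t−ȳ)² = 249.4286
r_2 = 18.6939 / 249.4286 = 0.075

0.075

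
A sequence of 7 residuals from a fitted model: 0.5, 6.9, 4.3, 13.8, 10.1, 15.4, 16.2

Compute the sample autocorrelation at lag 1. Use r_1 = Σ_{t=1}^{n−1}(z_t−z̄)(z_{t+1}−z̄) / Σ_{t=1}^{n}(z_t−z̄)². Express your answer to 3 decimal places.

Mean z̄ = (0.5 + 6.9 + 4.3 + 13.8 + 10.1 + 15.4 + 16.2)/7 = 9.6000
Σ(z_t−z̄)(z_{t+1}−z̄) = (24.5700) + (14.3100) + (-22.2600) + (2.1000) + (2.9000) + (38.2800) = 59.9000
Denominator Σ(z_t−z̄)² = 213.2800
r_1 = 59.9000 / 213.2800 = 0.281

0.281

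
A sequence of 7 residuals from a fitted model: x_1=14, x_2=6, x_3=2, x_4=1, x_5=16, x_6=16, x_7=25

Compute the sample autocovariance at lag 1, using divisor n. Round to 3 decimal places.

Mean x̄ = (14 + 6 + 2 + 1 + 16 + 16 + 25)/7 = 11.4286
Σ_{t=1}^{6}(x_t−x̄)(x_{t+1}−x̄) = 170.8163
γ_1 = 170.8163 / 7 = 24.402

24.402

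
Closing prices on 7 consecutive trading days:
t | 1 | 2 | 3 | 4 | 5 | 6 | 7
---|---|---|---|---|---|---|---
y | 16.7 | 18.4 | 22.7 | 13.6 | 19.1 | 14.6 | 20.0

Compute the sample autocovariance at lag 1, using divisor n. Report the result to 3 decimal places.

Mean ȳ = (16.7 + 18.4 + 22.7 + 13.6 + 19.1 + 14.6 + 20.0)/7 = 17.8714
Σ_{t=1}^{6}(y_t−ȳ)(y_{t+1}−ȳ) = -34.9222
γ_1 = -34.9222 / 7 = -4.989

-4.989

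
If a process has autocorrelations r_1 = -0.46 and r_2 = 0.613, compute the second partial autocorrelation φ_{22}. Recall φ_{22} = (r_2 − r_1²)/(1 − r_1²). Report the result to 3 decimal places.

φ_{22} = (r_2 − r_1²) / (1 − r_1²)
r_1² = (-0.46)² = 0.2116
Numerator = 0.613 − 0.2116 = 0.4014; denominator = 1 − 0.2116 = 0.7884
φ_{22} = 0.4014 / 0.7884 = 0.509

0.509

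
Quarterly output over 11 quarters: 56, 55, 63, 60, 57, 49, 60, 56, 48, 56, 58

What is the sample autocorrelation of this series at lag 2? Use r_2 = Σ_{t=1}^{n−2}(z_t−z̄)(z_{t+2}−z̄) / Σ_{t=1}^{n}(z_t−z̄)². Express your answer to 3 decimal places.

Mean z̄ = (56 + 55 + 63 + 60 + 57 + 49 + 60 + 56 + 48 + 56 + 58)/11 = 56.1818
Numerator Σ_{t=1}^{9}(z_t−z̄)(z_{t+2}−z̄) = -69.2479
Denominator Σ(z_t−z̄)² = 199.6364
r_2 = -69.2479 / 199.6364 = -0.347

-0.347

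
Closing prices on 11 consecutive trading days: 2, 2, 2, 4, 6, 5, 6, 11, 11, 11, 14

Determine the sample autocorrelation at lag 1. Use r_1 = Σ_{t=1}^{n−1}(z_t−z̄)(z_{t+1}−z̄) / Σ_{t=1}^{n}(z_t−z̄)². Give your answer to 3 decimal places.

0.680

Mean z̄ = (2 + 2 + 2 + 4 + 6 + 5 + 6 + 11 + 11 + 11 + 14)/11 = 6.7273
Numerator Σ_{t=1}^{10}(z_t−z̄)(z_{t+1}−z̄) = 126.5620
Denominator Σ(z_t−z̄)² = 186.1818
r_1 = 126.5620 / 186.1818 = 0.680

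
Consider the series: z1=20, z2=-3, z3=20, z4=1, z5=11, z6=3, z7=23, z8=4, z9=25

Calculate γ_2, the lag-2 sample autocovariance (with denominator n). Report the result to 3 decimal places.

58.080

Mean z̄ = (20 − 3 + 20 + 1 + 11 + 3 + 23 + 4 + 25)/9 = 11.5556
Σ_{t=1}^{7}(z_t−z̄)(z_{t+2}−z̄) = 522.7160
γ_2 = 522.7160 / 9 = 58.080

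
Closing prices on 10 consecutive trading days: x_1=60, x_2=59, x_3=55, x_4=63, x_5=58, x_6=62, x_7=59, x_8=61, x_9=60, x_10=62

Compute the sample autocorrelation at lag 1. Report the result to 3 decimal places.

Mean x̄ = (60 + 59 + 55 + 63 + 58 + 62 + 59 + 61 + 60 + 62)/10 = 59.9000
Numerator Σ_{t=1}^{9}(x_t−x̄)(x_{t+1}−x̄) = -23.3100
Denominator Σ(x_t−x̄)² = 48.9000
r_1 = -23.3100 / 48.9000 = -0.477

-0.477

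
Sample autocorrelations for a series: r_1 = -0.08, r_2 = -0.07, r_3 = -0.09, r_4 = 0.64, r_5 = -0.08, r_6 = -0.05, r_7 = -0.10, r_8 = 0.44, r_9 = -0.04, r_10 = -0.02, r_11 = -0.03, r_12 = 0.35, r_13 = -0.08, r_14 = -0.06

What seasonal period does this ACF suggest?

4

The largest autocorrelation is r_4 = 0.64, with weaker echoes at lags 8 (0.44) and 12 (0.35); the remaining lags stay at or below -0.02.
The dominant spike at lag 4 indicates a seasonal period of 4.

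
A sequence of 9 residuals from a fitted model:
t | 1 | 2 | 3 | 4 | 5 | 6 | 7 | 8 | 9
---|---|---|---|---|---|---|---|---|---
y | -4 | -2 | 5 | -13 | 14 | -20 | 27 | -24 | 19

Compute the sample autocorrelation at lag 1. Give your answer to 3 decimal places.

-0.877

Mean ȳ = (-4 − 2 + 5 − 13 + 14 − 20 + 27 − 24 + 19)/9 = 0.2222
Numerator Σ_{t=1}^{8}(y_t−ȳ)(y_{t+1}−ȳ) = -2170.1605
Denominator Σ(y_t−ȳ)² = 2475.5556
r_1 = -2170.1605 / 2475.5556 = -0.877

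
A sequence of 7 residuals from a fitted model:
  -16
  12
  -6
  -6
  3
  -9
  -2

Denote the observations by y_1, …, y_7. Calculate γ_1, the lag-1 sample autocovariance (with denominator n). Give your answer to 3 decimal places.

-41.047

Mean ȳ = (-16 + 12 − 6 − 6 + 3 − 9 − 2)/7 = -3.4286
Σ_{t=1}^{6}(y_t−ȳ)(y_{t+1}−ȳ) = -287.3265
γ_1 = -287.3265 / 7 = -41.047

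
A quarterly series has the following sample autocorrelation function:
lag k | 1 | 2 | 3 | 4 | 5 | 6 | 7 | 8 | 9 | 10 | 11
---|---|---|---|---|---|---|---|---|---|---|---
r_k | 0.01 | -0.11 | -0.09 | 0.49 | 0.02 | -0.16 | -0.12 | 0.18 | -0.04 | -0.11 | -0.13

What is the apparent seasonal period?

4

The largest autocorrelation is r_4 = 0.49, with a weaker echo at lag 8 (0.18); the remaining lags stay at or below 0.02.
The dominant spike at lag 4 indicates a seasonal period of 4.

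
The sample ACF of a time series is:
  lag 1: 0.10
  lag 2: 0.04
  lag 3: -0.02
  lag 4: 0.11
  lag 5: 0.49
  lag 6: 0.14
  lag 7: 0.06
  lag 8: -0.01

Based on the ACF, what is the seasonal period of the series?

5

The largest autocorrelation is r_5 = 0.49; the remaining lags stay at or below 0.14.
The dominant spike at lag 5 indicates a seasonal period of 5.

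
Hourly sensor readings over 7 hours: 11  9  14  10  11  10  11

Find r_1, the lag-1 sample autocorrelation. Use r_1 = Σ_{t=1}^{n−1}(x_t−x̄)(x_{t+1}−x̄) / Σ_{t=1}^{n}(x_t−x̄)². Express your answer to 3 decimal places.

Mean x̄ = (11 + 9 + 14 + 10 + 11 + 10 + 11)/7 = 10.8571
Deviations from mean: 0.1429, -1.8571, 3.1429, -0.8571, 0.1429, -0.8571, 0.1429
Numerator Σ_{t=1}^{6}(x_t−x̄)(x_{t+1}−x̄) = -9.1633
Denominator Σ(x_t−x̄)² = 14.8571
r_1 = -9.1633 / 14.8571 = -0.617

-0.617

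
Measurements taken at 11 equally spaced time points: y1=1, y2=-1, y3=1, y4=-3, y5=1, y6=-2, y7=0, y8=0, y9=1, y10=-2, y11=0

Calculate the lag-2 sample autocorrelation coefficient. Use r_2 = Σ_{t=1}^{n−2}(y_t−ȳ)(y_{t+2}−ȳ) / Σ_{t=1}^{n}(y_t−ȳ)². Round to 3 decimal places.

Mean ȳ = (1 − 1 + 1 − 3 + 1 − 2 + 0 + 0 + 1 − 2 + 0)/11 = -0.3636
Numerator Σ_{t=1}^{9}(y_t−ȳ)(y_{t+2}−ȳ) = 10.0083
Denominator Σ(y_t−ȳ)² = 20.5455
r_2 = 10.0083 / 20.5455 = 0.487

0.487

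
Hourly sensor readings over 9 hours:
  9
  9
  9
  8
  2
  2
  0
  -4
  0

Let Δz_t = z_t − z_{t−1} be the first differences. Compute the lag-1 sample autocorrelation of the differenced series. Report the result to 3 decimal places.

-0.285

First differences Δz: 0, 0, -1, -6, 0, -2, -4, 4
Mean of differences = -1.1250
Numerator Σ(Δz_t−Δz̄)(Δz_{t+1}−Δz̄) = -17.8906
Denominator Σ(Δz_t−Δz̄)² = 62.8750
r_1(Δz) = -17.8906 / 62.8750 = -0.285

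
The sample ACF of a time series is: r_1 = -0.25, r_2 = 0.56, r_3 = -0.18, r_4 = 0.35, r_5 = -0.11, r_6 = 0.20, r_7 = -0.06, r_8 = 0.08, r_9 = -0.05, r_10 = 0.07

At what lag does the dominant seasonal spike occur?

2

The largest autocorrelation is r_2 = 0.56, with weaker echoes at lags 4 (0.35) and 6 (0.20); the remaining lags stay at or below 0.08.
The dominant spike at lag 2 indicates a seasonal period of 2.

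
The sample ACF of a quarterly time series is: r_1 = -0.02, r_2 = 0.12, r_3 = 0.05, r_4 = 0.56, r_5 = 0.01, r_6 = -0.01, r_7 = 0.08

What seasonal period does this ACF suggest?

The largest autocorrelation is r_4 = 0.56; the remaining lags stay at or below 0.12.
The dominant spike at lag 4 indicates a seasonal period of 4.

4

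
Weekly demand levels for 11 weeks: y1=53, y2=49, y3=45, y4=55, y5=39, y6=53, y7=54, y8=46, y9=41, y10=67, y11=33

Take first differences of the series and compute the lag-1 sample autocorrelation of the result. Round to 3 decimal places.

First differences Δy: -4, -4, 10, -16, 14, 1, -8, -5, 26, -34
Mean of differences = -2.0000
Numerator Σ(Δy_t−Δȳ)(Δy_{t+1}−Δȳ) = -1344.0000
Denominator Σ(Δy_t−Δȳ)² = 2466.0000
r_1(Δy) = -1344.0000 / 2466.0000 = -0.545

-0.545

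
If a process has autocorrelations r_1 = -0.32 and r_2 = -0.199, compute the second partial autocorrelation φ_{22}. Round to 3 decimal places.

φ_{22} = (r_2 − r_1²) / (1 − r_1²)
r_1² = (-0.32)² = 0.1024
Numerator = -0.199 − 0.1024 = -0.3014; denominator = 1 − 0.1024 = 0.8976
φ_{22} = -0.3014 / 0.8976 = -0.336

-0.336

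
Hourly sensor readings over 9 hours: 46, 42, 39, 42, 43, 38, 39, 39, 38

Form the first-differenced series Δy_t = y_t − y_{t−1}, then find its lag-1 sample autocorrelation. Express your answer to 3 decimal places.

-0.148

First differences Δy: -4, -3, 3, 1, -5, 1, 0, -1
Mean of differences = -1.0000
Numerator Σ(Δy_t−Δȳ)(Δy_{t+1}−Δȳ) = -8.0000
Denominator Σ(Δy_t−Δȳ)² = 54.0000
r_1(Δy) = -8.0000 / 54.0000 = -0.148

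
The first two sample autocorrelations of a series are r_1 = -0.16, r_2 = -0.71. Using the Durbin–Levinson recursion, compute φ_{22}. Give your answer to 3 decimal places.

-0.755

φ_{22} = (r_2 − r_1²) / (1 − r_1²)
r_1² = (-0.16)² = 0.0256
Numerator = -0.71 − 0.0256 = -0.7356; denominator = 1 − 0.0256 = 0.9744
φ_{22} = -0.7356 / 0.9744 = -0.755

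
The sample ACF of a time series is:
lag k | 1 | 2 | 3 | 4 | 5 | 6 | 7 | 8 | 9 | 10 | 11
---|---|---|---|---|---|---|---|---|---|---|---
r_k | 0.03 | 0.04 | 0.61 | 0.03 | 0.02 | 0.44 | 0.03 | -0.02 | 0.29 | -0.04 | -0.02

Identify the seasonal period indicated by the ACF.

3

The largest autocorrelation is r_3 = 0.61, with weaker echoes at lags 6 (0.44) and 9 (0.29); the remaining lags stay at or below 0.04.
The dominant spike at lag 3 indicates a seasonal period of 3.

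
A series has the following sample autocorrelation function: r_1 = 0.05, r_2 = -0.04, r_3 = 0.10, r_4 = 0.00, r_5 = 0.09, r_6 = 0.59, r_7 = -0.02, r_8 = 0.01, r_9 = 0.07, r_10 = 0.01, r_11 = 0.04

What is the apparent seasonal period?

The largest autocorrelation is r_6 = 0.59; the remaining lags stay at or below 0.10.
The dominant spike at lag 6 indicates a seasonal period of 6.

6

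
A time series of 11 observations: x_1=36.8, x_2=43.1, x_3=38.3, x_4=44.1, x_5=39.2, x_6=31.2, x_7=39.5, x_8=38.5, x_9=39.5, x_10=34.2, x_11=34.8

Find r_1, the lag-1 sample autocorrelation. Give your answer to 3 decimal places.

Mean x̄ = (36.8 + 43.1 + 38.3 + 44.1 + 39.2 + 31.2 + 39.5 + 38.5 + 39.5 + 34.2 + 34.8)/11 = 38.1091
Numerator Σ_{t=1}^{10}(x_t−x̄)(x_{t+1}−x̄) = -6.4628
Denominator Σ(x_t−x̄)² = 141.7291
r_1 = -6.4628 / 141.7291 = -0.046

-0.046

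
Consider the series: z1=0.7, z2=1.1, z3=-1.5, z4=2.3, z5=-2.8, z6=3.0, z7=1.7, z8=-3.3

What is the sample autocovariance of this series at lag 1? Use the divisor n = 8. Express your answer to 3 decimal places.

-2.534

Mean z̄ = (0.7 + 1.1 − 1.5 + 2.3 − 2.8 + 3.0 + 1.7 − 3.3)/8 = 0.1500
Σ_{t=1}^{7}(z_t−z̄)(z_{t+1}−z̄) = -20.2725
γ_1 = -20.2725 / 8 = -2.534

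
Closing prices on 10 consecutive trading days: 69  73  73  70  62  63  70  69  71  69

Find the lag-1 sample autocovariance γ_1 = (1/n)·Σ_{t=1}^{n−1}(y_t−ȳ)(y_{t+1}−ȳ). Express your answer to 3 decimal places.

Mean ȳ = (69 + 73 + 73 + 70 + 62 + 63 + 70 + 69 + 71 + 69)/10 = 68.9000
Σ_{t=1}^{9}(y_t−ȳ)(y_{t+1}−ȳ) = 48.8900
γ_1 = 48.8900 / 10 = 4.889

4.889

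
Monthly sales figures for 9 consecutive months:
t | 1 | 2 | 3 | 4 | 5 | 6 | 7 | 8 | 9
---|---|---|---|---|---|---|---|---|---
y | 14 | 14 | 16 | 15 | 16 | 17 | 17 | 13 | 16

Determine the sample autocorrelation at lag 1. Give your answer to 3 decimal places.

Mean ȳ = (14 + 14 + 16 + 15 + 16 + 17 + 17 + 13 + 16)/9 = 15.3333
Numerator Σ_{t=1}^{8}(y_t−ȳ)(y_{t+1}−ȳ) = -1.1111
Denominator Σ(y_t−ȳ)² = 16.0000
r_1 = -1.1111 / 16.0000 = -0.069

-0.069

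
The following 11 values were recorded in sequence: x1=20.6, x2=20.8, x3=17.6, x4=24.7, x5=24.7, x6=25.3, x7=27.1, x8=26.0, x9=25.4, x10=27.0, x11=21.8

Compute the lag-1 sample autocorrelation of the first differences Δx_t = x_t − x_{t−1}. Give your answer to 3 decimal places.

-0.353

First differences Δx: 0.2, -3.2, 7.1, 0.0, 0.6, 1.8, -1.1, -0.6, 1.6, -5.2
Mean of differences = 0.1200
Numerator Σ(Δx_t−Δx̄)(Δx_{t+1}−Δx̄) = -33.6384
Denominator Σ(Δx_t−Δx̄)² = 95.3160
r_1(Δx) = -33.6384 / 95.3160 = -0.353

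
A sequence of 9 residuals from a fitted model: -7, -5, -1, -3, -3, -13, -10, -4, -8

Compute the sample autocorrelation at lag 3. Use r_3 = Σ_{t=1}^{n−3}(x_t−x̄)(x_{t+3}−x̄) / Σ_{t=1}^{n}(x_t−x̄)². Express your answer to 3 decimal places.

-0.229

Mean x̄ = (-7 − 5 − 1 − 3 − 3 − 13 − 10 − 4 − 8)/9 = -6.0000
Numerator Σ_{t=1}^{6}(x_t−x̄)(x_{t+3}−x̄) = -27.0000
Denominator Σ(x_t−x̄)² = 118.0000
r_3 = -27.0000 / 118.0000 = -0.229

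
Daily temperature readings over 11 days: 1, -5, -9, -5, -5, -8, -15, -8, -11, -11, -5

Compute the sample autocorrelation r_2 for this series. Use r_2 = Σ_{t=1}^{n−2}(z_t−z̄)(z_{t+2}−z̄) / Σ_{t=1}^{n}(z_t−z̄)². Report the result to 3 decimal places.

Mean z̄ = (1 − 5 − 9 − 5 − 5 − 8 − 15 − 8 − 11 − 11 − 5)/11 = -7.3636
Numerator Σ_{t=1}^{9}(z_t−z̄)(z_{t+2}−z̄) = -9.6281
Denominator Σ(z_t−z̄)² = 180.5455
r_2 = -9.6281 / 180.5455 = -0.053

-0.053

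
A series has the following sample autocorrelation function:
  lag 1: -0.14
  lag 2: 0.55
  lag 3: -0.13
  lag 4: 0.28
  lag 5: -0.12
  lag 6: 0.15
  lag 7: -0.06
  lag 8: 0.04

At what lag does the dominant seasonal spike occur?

2

The largest autocorrelation is r_2 = 0.55, with weaker echoes at lags 4 (0.28) and 6 (0.15); the remaining lags stay at or below 0.04.
The dominant spike at lag 2 indicates a seasonal period of 2.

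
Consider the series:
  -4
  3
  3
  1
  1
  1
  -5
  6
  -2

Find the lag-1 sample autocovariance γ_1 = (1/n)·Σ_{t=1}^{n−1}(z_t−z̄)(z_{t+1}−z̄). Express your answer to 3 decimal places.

-5.516

Mean z̄ = (-4 + 3 + 3 + 1 + 1 + 1 − 5 + 6 − 2)/9 = 0.4444
Σ_{t=1}^{8}(z_t−z̄)(z_{t+1}−z̄) = -49.6420
γ_1 = -49.6420 / 9 = -5.516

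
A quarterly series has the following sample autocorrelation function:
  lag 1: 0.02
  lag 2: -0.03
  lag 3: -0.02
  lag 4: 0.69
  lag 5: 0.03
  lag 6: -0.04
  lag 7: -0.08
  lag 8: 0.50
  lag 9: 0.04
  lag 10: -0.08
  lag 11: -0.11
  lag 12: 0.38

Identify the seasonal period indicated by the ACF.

The largest autocorrelation is r_4 = 0.69, with weaker echoes at lags 8 (0.50) and 12 (0.38); the remaining lags stay at or below 0.04.
The dominant spike at lag 4 indicates a seasonal period of 4.

4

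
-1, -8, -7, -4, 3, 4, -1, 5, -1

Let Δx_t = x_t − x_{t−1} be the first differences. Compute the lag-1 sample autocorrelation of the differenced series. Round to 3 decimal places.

-0.228

First differences Δx: -7, 1, 3, 7, 1, -5, 6, -6
Mean of differences = 0.0000
Numerator Σ(Δx_t−Δx̄)(Δx_{t+1}−Δx̄) = -47.0000
Denominator Σ(Δx_t−Δx̄)² = 206.0000
r_1(Δx) = -47.0000 / 206.0000 = -0.228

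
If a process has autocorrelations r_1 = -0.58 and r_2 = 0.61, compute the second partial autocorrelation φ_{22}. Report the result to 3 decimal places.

φ_{22} = (r_2 − r_1²) / (1 − r_1²)
r_1² = (-0.58)² = 0.3364
Numerator = 0.61 − 0.3364 = 0.2736; denominator = 1 − 0.3364 = 0.6636
φ_{22} = 0.2736 / 0.6636 = 0.412

0.412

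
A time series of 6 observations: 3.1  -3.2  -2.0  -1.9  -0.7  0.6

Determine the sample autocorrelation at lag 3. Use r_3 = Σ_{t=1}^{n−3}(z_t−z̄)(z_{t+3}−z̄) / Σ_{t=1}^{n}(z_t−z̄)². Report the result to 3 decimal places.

Mean z̄ = (3.1 − 3.2 − 2.0 − 1.9 − 0.7 + 0.6)/6 = -0.6833
Deviations from mean: 3.7833, -2.5167, -1.3167, -1.2167, -0.0167, 1.2833
Σ(z_t−z̄)(z_{t+3}−z̄) = (-4.6031) + (0.0419) + (-1.6897) = -6.2508
Denominator Σ(z_t−z̄)² = 25.5083
r_3 = -6.2508 / 25.5083 = -0.245

-0.245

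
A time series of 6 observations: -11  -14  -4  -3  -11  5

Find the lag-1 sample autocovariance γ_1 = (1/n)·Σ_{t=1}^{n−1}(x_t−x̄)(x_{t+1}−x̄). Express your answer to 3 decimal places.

Mean x̄ = (-11 − 14 − 4 − 3 − 11 + 5)/6 = -6.3333
Deviations: -4.6667, -7.6667, 2.3333, 3.3333, -4.6667, 11.3333
Σ_{t=1}^{5}(x_t−x̄)(x_{t+1}−x̄) = -42.7778
γ_1 = -42.7778 / 6 = -7.130

-7.130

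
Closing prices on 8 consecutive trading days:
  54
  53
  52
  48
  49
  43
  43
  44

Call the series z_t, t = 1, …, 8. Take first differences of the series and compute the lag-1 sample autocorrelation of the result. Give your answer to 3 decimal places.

First differences Δz: -1, -1, -4, 1, -6, 0, 1
Mean of differences = -1.4286
Numerator Σ(Δz_t−Δz̄)(Δz_{t+1}−Δz̄) = -21.3265
Denominator Σ(Δz_t−Δz̄)² = 41.7143
r_1(Δz) = -21.3265 / 41.7143 = -0.511

-0.511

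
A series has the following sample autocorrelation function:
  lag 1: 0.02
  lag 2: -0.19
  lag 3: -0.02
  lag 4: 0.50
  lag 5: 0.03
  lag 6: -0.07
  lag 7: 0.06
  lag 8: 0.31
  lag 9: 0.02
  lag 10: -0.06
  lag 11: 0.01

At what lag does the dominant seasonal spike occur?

4

The largest autocorrelation is r_4 = 0.50, with a weaker echo at lag 8 (0.31); the remaining lags stay at or below 0.06.
The dominant spike at lag 4 indicates a seasonal period of 4.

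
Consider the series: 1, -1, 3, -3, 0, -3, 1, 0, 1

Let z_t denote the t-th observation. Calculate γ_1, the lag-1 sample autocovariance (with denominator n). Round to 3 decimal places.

-1.816

Mean z̄ = (1 − 1 + 3 − 3 + 0 − 3 + 1 + 0 + 1)/9 = -0.1111
Σ_{t=1}^{8}(z_t−z̄)(z_{t+1}−z̄) = -16.3457
γ_1 = -16.3457 / 9 = -1.816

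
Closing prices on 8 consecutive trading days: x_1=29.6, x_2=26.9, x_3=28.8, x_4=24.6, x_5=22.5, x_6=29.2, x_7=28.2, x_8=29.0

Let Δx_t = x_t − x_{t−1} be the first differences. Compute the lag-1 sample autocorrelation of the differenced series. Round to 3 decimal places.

First differences Δx: -2.7, 1.9, -4.2, -2.1, 6.7, -1.0, 0.8
Mean of differences = -0.0857
Numerator Σ(Δx_t−Δx̄)(Δx_{t+1}−Δx̄) = -25.7559
Denominator Σ(Δx_t−Δx̄)² = 79.4286
r_1(Δx) = -25.7559 / 79.4286 = -0.324

-0.324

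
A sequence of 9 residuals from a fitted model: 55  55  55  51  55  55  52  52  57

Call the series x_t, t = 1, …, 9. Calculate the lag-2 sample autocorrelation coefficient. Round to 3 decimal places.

Mean x̄ = (55 + 55 + 55 + 51 + 55 + 55 + 52 + 52 + 57)/9 = 54.1111
Σ(x_t−x̄)(x_{t+2}−x̄) = (0.7901) + (-2.7654) + (0.7901) + (-2.7654) + (-1.8765) + (-1.8765) + (-6.0988) = -13.8025
Denominator Σ(x_t−x̄)² = 30.8889
r_2 = -13.8025 / 30.8889 = -0.447

-0.447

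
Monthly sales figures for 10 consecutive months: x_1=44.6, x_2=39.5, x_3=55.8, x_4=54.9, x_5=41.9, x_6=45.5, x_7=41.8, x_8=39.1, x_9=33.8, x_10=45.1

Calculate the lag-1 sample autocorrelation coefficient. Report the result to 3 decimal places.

Mean x̄ = (44.6 + 39.5 + 55.8 + 54.9 + 41.9 + 45.5 + 41.8 + 39.1 + 33.8 + 45.1)/10 = 44.2000
Numerator Σ_{t=1}^{9}(x_t−x̄)(x_{t+1}−x̄) = 92.9200
Denominator Σ(x_t−x̄)² = 419.0200
r_1 = 92.9200 / 419.0200 = 0.222

0.222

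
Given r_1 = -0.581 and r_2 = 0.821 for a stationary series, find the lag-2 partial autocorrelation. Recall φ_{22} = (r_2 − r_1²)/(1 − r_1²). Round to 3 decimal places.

0.730

φ_{22} = (r_2 − r_1²) / (1 − r_1²)
r_1² = (-0.581)² = 0.337561
Numerator = 0.821 − 0.3376 = 0.4834; denominator = 1 − 0.3376 = 0.6624
φ_{22} = 0.4834 / 0.6624 = 0.730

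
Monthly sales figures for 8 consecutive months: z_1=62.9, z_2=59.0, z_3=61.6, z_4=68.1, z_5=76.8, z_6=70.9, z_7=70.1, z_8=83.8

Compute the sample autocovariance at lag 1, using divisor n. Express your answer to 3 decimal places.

Mean z̄ = (62.9 + 59.0 + 61.6 + 68.1 + 76.8 + 70.9 + 70.1 + 83.8)/8 = 69.1500
Deviations: -6.2500, -10.1500, -7.5500, -1.0500, 7.6500, 1.7500, 0.9500, 14.6500
Σ_{t=1}^{7}(z_t−z̄)(z_{t+1}−z̄) = 168.9325
γ_1 = 168.9325 / 8 = 21.117

21.117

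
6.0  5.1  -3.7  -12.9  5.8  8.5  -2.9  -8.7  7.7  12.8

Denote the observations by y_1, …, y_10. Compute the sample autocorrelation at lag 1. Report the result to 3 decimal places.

Mean ȳ = (6.0 + 5.1 − 3.7 − 12.9 + 5.8 + 8.5 − 2.9 − 8.7 + 7.7 + 12.8)/10 = 1.7700
Numerator Σ_{t=1}^{9}(y_t−ȳ)(y_{t+1}−ȳ) = 64.9041
Denominator Σ(y_t−ȳ)² = 623.9010
r_1 = 64.9041 / 623.9010 = 0.104

0.104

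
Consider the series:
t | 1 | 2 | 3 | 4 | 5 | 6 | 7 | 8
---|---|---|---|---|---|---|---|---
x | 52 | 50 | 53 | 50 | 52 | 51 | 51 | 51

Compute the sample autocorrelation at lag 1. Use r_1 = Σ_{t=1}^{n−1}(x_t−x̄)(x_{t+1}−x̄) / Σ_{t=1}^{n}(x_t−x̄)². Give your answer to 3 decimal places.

-0.842

Mean x̄ = (52 + 50 + 53 + 50 + 52 + 51 + 51 + 51)/8 = 51.2500
Σ(x_t−x̄)(x_{t+1}−x̄) = (-0.9375) + (-2.1875) + (-2.1875) + (-0.9375) + (-0.1875) + (0.0625) + (0.0625) = -6.3125
Denominator Σ(x_t−x̄)² = 7.5000
r_1 = -6.3125 / 7.5000 = -0.842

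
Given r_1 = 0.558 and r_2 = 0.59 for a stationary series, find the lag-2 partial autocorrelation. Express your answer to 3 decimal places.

φ_{22} = (r_2 − r_1²) / (1 − r_1²)
r_1² = (0.558)² = 0.311364
Numerator = 0.59 − 0.3114 = 0.2786; denominator = 1 − 0.3114 = 0.6886
φ_{22} = 0.2786 / 0.6886 = 0.405

0.405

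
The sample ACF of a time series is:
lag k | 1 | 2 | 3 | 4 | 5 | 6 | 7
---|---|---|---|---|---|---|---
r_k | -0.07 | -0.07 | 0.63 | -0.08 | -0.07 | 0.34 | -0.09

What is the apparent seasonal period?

3

The largest autocorrelation is r_3 = 0.63, with a weaker echo at lag 6 (0.34); the remaining lags stay at or below -0.07.
The dominant spike at lag 3 indicates a seasonal period of 3.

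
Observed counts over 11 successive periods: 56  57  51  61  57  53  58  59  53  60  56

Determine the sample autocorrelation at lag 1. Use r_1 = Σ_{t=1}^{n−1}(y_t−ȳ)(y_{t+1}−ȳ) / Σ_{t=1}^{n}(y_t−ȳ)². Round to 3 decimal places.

Mean ȳ = (56 + 57 + 51 + 61 + 57 + 53 + 58 + 59 + 53 + 60 + 56)/11 = 56.4545
Numerator Σ_{t=1}^{10}(y_t−ȳ)(y_{t+1}−ȳ) = -51.4793
Denominator Σ(y_t−ȳ)² = 96.7273
r_1 = -51.4793 / 96.7273 = -0.532

-0.532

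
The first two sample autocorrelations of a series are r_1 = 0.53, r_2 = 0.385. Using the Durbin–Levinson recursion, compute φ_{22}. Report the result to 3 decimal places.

φ_{22} = (r_2 − r_1²) / (1 − r_1²)
r_1² = (0.53)² = 0.2809
Numerator = 0.385 − 0.2809 = 0.1041; denominator = 1 − 0.2809 = 0.7191
φ_{22} = 0.1041 / 0.7191 = 0.145

0.145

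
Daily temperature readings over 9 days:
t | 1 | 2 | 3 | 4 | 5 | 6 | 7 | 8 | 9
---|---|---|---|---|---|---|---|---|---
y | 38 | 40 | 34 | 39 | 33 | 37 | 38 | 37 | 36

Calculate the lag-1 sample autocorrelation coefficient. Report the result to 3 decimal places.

-0.492

Mean ȳ = (38 + 40 + 34 + 39 + 33 + 37 + 38 + 37 + 36)/9 = 36.8889
Numerator Σ_{t=1}^{8}(y_t−ȳ)(y_{t+1}−ȳ) = -20.1235
Denominator Σ(y_t−ȳ)² = 40.8889
r_1 = -20.1235 / 40.8889 = -0.492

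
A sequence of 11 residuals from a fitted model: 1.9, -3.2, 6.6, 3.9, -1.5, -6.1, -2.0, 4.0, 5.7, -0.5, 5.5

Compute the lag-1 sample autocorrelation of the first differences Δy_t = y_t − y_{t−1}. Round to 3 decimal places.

-0.227

First differences Δy: -5.1, 9.8, -2.7, -5.4, -4.6, 4.1, 6.0, 1.7, -6.2, 6.0
Mean of differences = 0.3600
Numerator Σ(Δy_t−Δȳ)(Δy_{t+1}−Δȳ) = -69.9216
Denominator Σ(Δy_t−Δȳ)² = 308.5040
r_1(Δy) = -69.9216 / 308.5040 = -0.227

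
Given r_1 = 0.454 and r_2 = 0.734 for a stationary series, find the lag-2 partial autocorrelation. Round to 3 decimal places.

0.665

φ_{22} = (r_2 − r_1²) / (1 − r_1²)
r_1² = (0.454)² = 0.206116
Numerator = 0.734 − 0.2061 = 0.5279; denominator = 1 − 0.2061 = 0.7939
φ_{22} = 0.5279 / 0.7939 = 0.665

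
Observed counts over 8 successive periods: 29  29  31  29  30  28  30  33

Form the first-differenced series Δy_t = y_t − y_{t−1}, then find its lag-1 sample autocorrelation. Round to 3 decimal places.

-0.291

First differences Δy: 0, 2, -2, 1, -2, 2, 3
Mean of differences = 0.5714
Numerator Σ(Δy_t−Δȳ)(Δy_{t+1}−Δȳ) = -6.8980
Denominator Σ(Δy_t−Δȳ)² = 23.7143
r_1(Δy) = -6.8980 / 23.7143 = -0.291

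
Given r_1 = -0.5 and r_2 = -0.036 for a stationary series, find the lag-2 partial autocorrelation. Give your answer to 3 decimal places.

-0.381

φ_{22} = (r_2 − r_1²) / (1 − r_1²)
r_1² = (-0.5)² = 0.25
Numerator = -0.036 − 0.2500 = -0.2860; denominator = 1 − 0.2500 = 0.7500
φ_{22} = -0.2860 / 0.7500 = -0.381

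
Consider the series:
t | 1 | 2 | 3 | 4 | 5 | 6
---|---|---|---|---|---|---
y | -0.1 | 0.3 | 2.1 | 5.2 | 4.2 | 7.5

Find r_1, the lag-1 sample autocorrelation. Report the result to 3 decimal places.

0.383

Mean ȳ = (-0.1 + 0.3 + 2.1 + 5.2 + 4.2 + 7.5)/6 = 3.2000
Σ(y_t−ȳ)(y_{t+1}−ȳ) = (9.5700) + (3.1900) + (-2.2000) + (2.0000) + (4.3000) = 16.8600
Denominator Σ(y_t−ȳ)² = 44.0000
r_1 = 16.8600 / 44.0000 = 0.383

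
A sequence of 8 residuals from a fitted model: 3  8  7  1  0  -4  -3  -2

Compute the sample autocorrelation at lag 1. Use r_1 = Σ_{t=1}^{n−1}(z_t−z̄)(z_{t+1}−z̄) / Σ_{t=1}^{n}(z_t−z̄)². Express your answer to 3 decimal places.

0.661

Mean z̄ = (3 + 8 + 7 + 1 + 0 − 4 − 3 − 2)/8 = 1.2500
Deviations from mean: 1.7500, 6.7500, 5.7500, -0.2500, -1.2500, -5.2500, -4.2500, -3.2500
Numerator Σ_{t=1}^{7}(z_t−z̄)(z_{t+1}−z̄) = 92.1875
Denominator Σ(z_t−z̄)² = 139.5000
r_1 = 92.1875 / 139.5000 = 0.661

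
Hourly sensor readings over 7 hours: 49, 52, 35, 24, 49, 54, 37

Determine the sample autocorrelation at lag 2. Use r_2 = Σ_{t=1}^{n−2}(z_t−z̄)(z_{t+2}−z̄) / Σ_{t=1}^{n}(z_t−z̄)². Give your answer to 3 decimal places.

-0.701

Mean z̄ = (49 + 52 + 35 + 24 + 49 + 54 + 37)/7 = 42.8571
Deviations from mean: 6.1429, 9.1429, -7.8571, -18.8571, 6.1429, 11.1429, -5.8571
Numerator Σ_{t=1}^{5}(z_t−z̄)(z_{t+2}−z̄) = -515.0408
Denominator Σ(z_t−z̄)² = 734.8571
r_2 = -515.0408 / 734.8571 = -0.701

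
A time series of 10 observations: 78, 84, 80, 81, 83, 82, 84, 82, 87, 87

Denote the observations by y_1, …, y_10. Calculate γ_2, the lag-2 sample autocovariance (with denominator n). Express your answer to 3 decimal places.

1.472

Mean ȳ = (78 + 84 + 80 + 81 + 83 + 82 + 84 + 82 + 87 + 87)/10 = 82.8000
Σ_{t=1}^{8}(y_t−ȳ)(y_{t+2}−ȳ) = 14.7200
γ_2 = 14.7200 / 10 = 1.472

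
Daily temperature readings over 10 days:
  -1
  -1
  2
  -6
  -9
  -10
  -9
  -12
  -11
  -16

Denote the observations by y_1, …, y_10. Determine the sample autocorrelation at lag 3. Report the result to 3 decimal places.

Mean ȳ = (-1 − 1 + 2 − 6 − 9 − 10 − 9 − 12 − 11 − 16)/10 = -7.3000
Σ(y_t−ȳ)(y_{t+3}−ȳ) = (8.1900) + (-10.7100) + (-25.1100) + (-2.2100) + (7.9900) + (9.9900) + (14.7900) = 2.9300
Denominator Σ(y_t−ȳ)² = 292.1000
r_3 = 2.9300 / 292.1000 = 0.010

0.010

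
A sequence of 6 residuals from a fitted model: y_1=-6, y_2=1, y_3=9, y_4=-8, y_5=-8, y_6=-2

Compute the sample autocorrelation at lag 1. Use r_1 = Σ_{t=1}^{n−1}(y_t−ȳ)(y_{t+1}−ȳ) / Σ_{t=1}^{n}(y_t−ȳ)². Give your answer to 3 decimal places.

-0.039

Mean ȳ = (-6 + 1 + 9 − 8 − 8 − 2)/6 = -2.3333
Deviations from mean: -3.6667, 3.3333, 11.3333, -5.6667, -5.6667, 0.3333
Numerator Σ_{t=1}^{5}(y_t−ȳ)(y_{t+1}−ȳ) = -8.4444
Denominator Σ(y_t−ȳ)² = 217.3333
r_1 = -8.4444 / 217.3333 = -0.039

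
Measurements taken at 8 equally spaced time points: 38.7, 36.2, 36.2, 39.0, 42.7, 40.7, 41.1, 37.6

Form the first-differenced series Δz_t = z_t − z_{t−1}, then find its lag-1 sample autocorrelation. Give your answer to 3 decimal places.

First differences Δz: -2.5, 0.0, 2.8, 3.7, -2.0, 0.4, -3.5
Mean of differences = -0.1571
Numerator Σ(Δz_t−Δz̄)(Δz_{t+1}−Δz̄) = 1.5053
Denominator Σ(Δz_t−Δz̄)² = 44.0171
r_1(Δz) = 1.5053 / 44.0171 = 0.034

0.034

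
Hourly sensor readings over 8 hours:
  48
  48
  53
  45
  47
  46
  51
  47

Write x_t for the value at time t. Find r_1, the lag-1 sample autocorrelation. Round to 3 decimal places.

-0.394

Mean x̄ = (48 + 48 + 53 + 45 + 47 + 46 + 51 + 47)/8 = 48.1250
Deviations from mean: -0.1250, -0.1250, 4.8750, -3.1250, -1.1250, -2.1250, 2.8750, -1.1250
Σ(x_t−x̄)(x_{t+1}−x̄) = (0.0156) + (-0.6094) + (-15.2344) + (3.5156) + (2.3906) + (-6.1094) + (-3.2344) = -19.2656
Denominator Σ(x_t−x̄)² = 48.8750
r_1 = -19.2656 / 48.8750 = -0.394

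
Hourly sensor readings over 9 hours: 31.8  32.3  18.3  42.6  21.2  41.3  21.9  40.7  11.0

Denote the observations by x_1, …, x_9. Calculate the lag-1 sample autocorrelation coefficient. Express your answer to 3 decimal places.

Mean x̄ = (31.8 + 32.3 + 18.3 + 42.6 + 21.2 + 41.3 + 21.9 + 40.7 + 11.0)/9 = 29.0111
Numerator Σ_{t=1}^{8}(x_t−x̄)(x_{t+1}−x̄) = -754.7801
Denominator Σ(x_t−x̄)² = 1041.6089
r_1 = -754.7801 / 1041.6089 = -0.725

-0.725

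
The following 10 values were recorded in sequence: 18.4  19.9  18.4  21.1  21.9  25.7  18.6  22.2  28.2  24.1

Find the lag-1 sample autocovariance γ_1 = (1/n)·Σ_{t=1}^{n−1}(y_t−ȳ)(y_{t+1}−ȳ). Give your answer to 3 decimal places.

1.906

Mean ȳ = (18.4 + 19.9 + 18.4 + 21.1 + 21.9 + 25.7 + 18.6 + 22.2 + 28.2 + 24.1)/10 = 21.8500
Σ_{t=1}^{9}(y_t−ȳ)(y_{t+1}−ȳ) = 19.0575
γ_1 = 19.0575 / 10 = 1.906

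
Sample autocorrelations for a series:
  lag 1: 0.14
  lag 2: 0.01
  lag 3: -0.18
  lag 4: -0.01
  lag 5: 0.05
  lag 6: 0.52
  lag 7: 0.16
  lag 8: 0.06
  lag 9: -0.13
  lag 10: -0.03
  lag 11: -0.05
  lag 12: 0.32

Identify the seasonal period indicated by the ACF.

6

The largest autocorrelation is r_6 = 0.52, with a weaker echo at lag 12 (0.32); the remaining lags stay at or below 0.16.
The dominant spike at lag 6 indicates a seasonal period of 6.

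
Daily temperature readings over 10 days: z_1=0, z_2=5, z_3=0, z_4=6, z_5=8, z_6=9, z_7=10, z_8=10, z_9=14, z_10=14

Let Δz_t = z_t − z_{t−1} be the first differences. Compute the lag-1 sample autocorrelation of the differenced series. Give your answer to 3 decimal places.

First differences Δz: 5, -5, 6, 2, 1, 1, 0, 4, 0
Mean of differences = 1.5556
Numerator Σ(Δz_t−Δz̄)(Δz_{t+1}−Δz̄) = -56.4198
Denominator Σ(Δz_t−Δz̄)² = 86.2222
r_1(Δz) = -56.4198 / 86.2222 = -0.654

-0.654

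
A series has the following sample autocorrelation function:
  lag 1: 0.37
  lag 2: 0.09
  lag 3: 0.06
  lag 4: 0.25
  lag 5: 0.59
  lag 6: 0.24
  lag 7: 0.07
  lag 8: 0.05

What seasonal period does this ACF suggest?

5

The largest autocorrelation is r_5 = 0.59; the remaining lags stay at or below 0.37. The elevated value at lag 1 (0.37), dropping to 0.09 at lag 2, reflects decaying short-term dependence rather than seasonality.
The dominant spike at lag 5 indicates a seasonal period of 5.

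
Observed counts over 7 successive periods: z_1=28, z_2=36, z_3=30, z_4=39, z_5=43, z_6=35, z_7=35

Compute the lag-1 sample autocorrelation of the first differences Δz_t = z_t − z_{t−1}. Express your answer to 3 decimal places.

-0.388

First differences Δz: 8, -6, 9, 4, -8, 0
Mean of differences = 1.1667
Numerator Σ(Δz_t−Δz̄)(Δz_{t+1}−Δz̄) = -98.1944
Denominator Σ(Δz_t−Δz̄)² = 252.8333
r_1(Δz) = -98.1944 / 252.8333 = -0.388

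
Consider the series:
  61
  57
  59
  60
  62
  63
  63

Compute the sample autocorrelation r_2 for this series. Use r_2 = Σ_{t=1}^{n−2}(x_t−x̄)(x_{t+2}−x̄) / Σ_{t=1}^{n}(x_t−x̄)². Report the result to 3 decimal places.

Mean x̄ = (61 + 57 + 59 + 60 + 62 + 63 + 63)/7 = 60.7143
Numerator Σ_{t=1}^{5}(x_t−x̄)(x_{t+2}−x̄) = 1.2653
Denominator Σ(x_t−x̄)² = 29.4286
r_2 = 1.2653 / 29.4286 = 0.043

0.043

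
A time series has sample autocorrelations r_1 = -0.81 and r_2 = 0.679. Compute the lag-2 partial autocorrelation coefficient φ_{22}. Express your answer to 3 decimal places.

φ_{22} = (r_2 − r_1²) / (1 − r_1²)
r_1² = (-0.81)² = 0.6561
Numerator = 0.679 − 0.6561 = 0.0229; denominator = 1 − 0.6561 = 0.3439
φ_{22} = 0.0229 / 0.3439 = 0.067

0.067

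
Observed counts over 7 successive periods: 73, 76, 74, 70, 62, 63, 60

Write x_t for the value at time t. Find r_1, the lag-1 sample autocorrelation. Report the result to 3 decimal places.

Mean x̄ = (73 + 76 + 74 + 70 + 62 + 63 + 60)/7 = 68.2857
Deviations from mean: 4.7143, 7.7143, 5.7143, 1.7143, -6.2857, -5.2857, -8.2857
Numerator Σ_{t=1}^{6}(x_t−x̄)(x_{t+1}−x̄) = 156.4898
Denominator Σ(x_t−x̄)² = 253.4286
r_1 = 156.4898 / 253.4286 = 0.617

0.617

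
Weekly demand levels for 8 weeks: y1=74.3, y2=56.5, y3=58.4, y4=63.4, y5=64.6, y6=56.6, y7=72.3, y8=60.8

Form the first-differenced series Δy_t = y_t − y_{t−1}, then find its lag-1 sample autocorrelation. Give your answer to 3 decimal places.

-0.402

First differences Δy: -17.8, 1.9, 5.0, 1.2, -8.0, 15.7, -11.5
Mean of differences = -1.9286
Numerator Σ(Δy_t−Δȳ)(Δy_{t+1}−Δȳ) = -307.3180
Denominator Σ(Δy_t−Δȳ)² = 763.5943
r_1(Δy) = -307.3180 / 763.5943 = -0.402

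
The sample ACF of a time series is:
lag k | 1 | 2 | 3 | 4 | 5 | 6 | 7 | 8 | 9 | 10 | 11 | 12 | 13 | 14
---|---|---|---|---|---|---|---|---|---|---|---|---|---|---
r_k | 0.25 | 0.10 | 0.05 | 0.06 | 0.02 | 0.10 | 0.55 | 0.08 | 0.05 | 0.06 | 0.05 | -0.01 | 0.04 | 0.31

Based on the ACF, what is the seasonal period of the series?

The largest autocorrelation is r_7 = 0.55, with a weaker echo at lag 14 (0.31); the remaining lags stay at or below 0.25. The elevated value at lag 1 (0.25), dropping to 0.10 at lag 2, reflects decaying short-term dependence rather than seasonality.
The dominant spike at lag 7 indicates a seasonal period of 7.

7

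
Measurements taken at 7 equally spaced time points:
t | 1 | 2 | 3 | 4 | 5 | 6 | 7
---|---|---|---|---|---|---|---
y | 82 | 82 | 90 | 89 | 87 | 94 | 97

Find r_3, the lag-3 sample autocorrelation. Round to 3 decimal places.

0.098

Mean ȳ = (82 + 82 + 90 + 89 + 87 + 94 + 97)/7 = 88.7143
Deviations from mean: -6.7143, -6.7143, 1.2857, 0.2857, -1.7143, 5.2857, 8.2857
Σ(y_t−ȳ)(y_{t+3}−ȳ) = (-1.9184) + (11.5102) + (6.7959) + (2.3673) = 18.7551
Denominator Σ(y_t−ȳ)² = 191.4286
r_3 = 18.7551 / 191.4286 = 0.098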